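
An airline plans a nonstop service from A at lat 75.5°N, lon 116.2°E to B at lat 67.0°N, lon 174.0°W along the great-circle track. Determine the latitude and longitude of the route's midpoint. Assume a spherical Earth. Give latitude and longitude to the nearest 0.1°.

From cos δ = sin φ₁ sin φ₂ + cos φ₁ cos φ₂ cos Δλ, the central angle is δ ≈ 0.390 rad (22.3°).
Interpolate at f = 1/2 with slerp weights a = sin((1−f)δ)/sin δ ≈ 0.510, b = sin(fδ)/sin δ ≈ 0.510.
p = a·p₁ + b·p₂ ≈ (-0.254, 0.094, 0.963); φ = arcsin(p_z) ≈ 74.27°, λ = atan2(p_y, p_x) ≈ 159.78°.

≈ lat 74.3°N, lon 159.8°E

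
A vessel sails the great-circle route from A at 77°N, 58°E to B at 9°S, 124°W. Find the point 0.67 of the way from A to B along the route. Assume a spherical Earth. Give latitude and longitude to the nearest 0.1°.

Convert each endpoint to a unit vector on the sphere (x = cos φ cos λ, y = cos φ sin λ, z = sin φ).
The central angle between the endpoints is δ = arccos(p₁·p₂) ≈ 1.955 rad (112.0°).
Interpolate at f = 0.67 with slerp weights a = sin((1−f)δ)/sin δ ≈ 0.648, b = sin(fδ)/sin δ ≈ 1.042.
p = a·p₁ + b·p₂ ≈ (-0.498, -0.729, 0.469); φ = arcsin(p_z) ≈ 27.96°, λ = atan2(p_y, p_x) ≈ -124.33°.

≈ 28.0°N, 124.3°W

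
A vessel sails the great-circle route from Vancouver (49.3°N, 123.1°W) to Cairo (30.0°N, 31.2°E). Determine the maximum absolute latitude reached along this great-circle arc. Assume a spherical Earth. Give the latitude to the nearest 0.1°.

≈ 75.7°N

The great circle lies in the plane with unit normal n̂ = (p₁ × p₂)/|p₁ × p₂|.
Here n̂_z ≈ +0.247; the vertex latitude is φ_max = arccos|n̂_z| ≈ 75.7°.
Check via Clairaut: cos φ_max = |cos φ₁| · sin C = cos(49.3°)·sin(22.3°) ≈ 0.247, again giving ≈ 75.7°.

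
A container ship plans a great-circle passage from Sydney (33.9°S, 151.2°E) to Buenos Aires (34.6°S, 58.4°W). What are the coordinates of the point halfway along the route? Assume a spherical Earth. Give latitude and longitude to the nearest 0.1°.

From cos δ = sin φ₁ sin φ₂ + cos φ₁ cos φ₂ cos Δλ, the central angle is δ ≈ 1.852 rad (106.1°).
Interpolate at f = 1/2 with slerp weights a = sin((1−f)δ)/sin δ ≈ 0.832, b = sin(fδ)/sin δ ≈ 0.832.
p = a·p₁ + b·p₂ ≈ (-0.246, -0.251, -0.936); φ = arcsin(p_z) ≈ -69.43°, λ = atan2(p_y, p_x) ≈ -134.50°.

≈ 69.4°S, 134.5°W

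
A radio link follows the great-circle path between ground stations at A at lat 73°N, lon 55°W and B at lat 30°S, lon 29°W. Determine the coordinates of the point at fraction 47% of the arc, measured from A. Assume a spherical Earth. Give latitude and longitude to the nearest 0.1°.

≈ lat 25.0°N, lon 35.9°W

Write both endpoints as unit vectors p₁, p₂ with components (cos φ cos λ, cos φ sin λ, sin φ).
The central angle between the endpoints is δ = arccos(p₁·p₂) ≈ 1.824 rad (104.5°).
Interpolate at f = 0.47 with slerp weights a = sin((1−f)δ)/sin δ ≈ 0.850, b = sin(fδ)/sin δ ≈ 0.781.
p = a·p₁ + b·p₂ ≈ (0.734, -0.532, 0.423); φ = arcsin(p_z) ≈ 24.99°, λ = atan2(p_y, p_x) ≈ -35.90°.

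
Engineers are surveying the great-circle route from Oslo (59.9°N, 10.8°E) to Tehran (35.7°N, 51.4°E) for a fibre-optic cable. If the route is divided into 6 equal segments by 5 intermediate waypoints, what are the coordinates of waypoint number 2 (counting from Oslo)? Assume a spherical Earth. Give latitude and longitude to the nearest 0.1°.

≈ (53.5°N, 29.1°E)

Write both endpoints as unit vectors p₁, p₂ with components (cos φ cos λ, cos φ sin λ, sin φ).
The central angle between the endpoints is δ = arccos(p₁·p₂) ≈ 0.620 rad (35.5°).
Interpolate at f = 2/6 with slerp weights a = sin((1−f)δ)/sin δ ≈ 0.691, b = sin(fδ)/sin δ ≈ 0.353.
p = a·p₁ + b·p₂ ≈ (0.519, 0.289, 0.804); φ = arcsin(p_z) ≈ 53.53°, λ = atan2(p_y, p_x) ≈ 29.10°.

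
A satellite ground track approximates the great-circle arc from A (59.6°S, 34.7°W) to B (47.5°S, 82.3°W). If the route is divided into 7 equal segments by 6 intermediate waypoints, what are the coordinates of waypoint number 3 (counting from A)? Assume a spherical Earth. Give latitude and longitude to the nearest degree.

The haversine formula gives a central angle δ ≈ 0.523 rad (30.0°) between the endpoints.
Interpolate at f = 3/7 with slerp weights a = sin((1−f)δ)/sin δ ≈ 0.589, b = sin(fδ)/sin δ ≈ 0.445.
p = a·p₁ + b·p₂ ≈ (0.286, -0.468, -0.836); φ = arcsin(p_z) ≈ -56.77°, λ = atan2(p_y, p_x) ≈ -58.60°.

≈ (57°S, 59°W)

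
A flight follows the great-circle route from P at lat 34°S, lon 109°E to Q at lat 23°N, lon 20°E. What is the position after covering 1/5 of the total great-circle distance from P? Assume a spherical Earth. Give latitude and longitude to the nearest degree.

≈ lat 25°S, lon 88°E

Write both endpoints as unit vectors p₁, p₂ with components (cos φ cos λ, cos φ sin λ, sin φ).
The central angle between the endpoints is δ = arccos(p₁·p₂) ≈ 1.777 rad (101.8°).
Interpolate at f = 1/5 with slerp weights a = sin((1−f)δ)/sin δ ≈ 1.010, b = sin(fδ)/sin δ ≈ 0.356.
p = a·p₁ + b·p₂ ≈ (0.035, 0.904, -0.426); φ = arcsin(p_z) ≈ -25.22°, λ = atan2(p_y, p_x) ≈ 87.79°.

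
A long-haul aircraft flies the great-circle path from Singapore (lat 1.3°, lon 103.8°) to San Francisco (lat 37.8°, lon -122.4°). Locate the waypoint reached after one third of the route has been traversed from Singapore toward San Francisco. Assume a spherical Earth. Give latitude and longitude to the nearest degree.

≈ lat 30°, lon 134°

From cos δ = sin φ₁ sin φ₂ + cos φ₁ cos φ₂ cos Δλ, the central angle is δ ≈ 2.133 rad (122.2°).
Interpolate at f = 1/3 with slerp weights a = sin((1−f)δ)/sin δ ≈ 1.169, b = sin(fδ)/sin δ ≈ 0.771.
p = a·p₁ + b·p₂ ≈ (-0.605, 0.620, 0.499); φ = arcsin(p_z) ≈ 29.94°, λ = atan2(p_y, p_x) ≈ 134.30°.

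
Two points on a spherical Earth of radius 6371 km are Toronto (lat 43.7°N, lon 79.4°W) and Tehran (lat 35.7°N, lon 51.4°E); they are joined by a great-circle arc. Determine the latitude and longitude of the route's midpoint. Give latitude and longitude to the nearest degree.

Write both endpoints as unit vectors p₁, p₂ with components (cos φ cos λ, cos φ sin λ, sin φ).
The central angle between the endpoints is δ = arccos(p₁·p₂) ≈ 1.551 rad (88.9°).
Interpolate at f = 1/2 with slerp weights a = sin((1−f)δ)/sin δ ≈ 0.700, b = sin(fδ)/sin δ ≈ 0.700.
p = a·p₁ + b·p₂ ≈ (0.448, -0.053, 0.892); φ = arcsin(p_z) ≈ 63.19°, λ = atan2(p_y, p_x) ≈ -6.77°.

≈ lat 63°N, lon 7°W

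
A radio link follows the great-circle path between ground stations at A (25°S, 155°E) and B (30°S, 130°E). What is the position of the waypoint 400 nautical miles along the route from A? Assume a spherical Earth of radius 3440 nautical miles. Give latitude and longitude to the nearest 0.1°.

≈ (26.9°S, 147.9°E)

From cos δ = sin φ₁ sin φ₂ + cos φ₁ cos φ₂ cos Δλ, the central angle is δ ≈ 0.396 rad (22.7°). The total great-circle distance is δ·R ≈ 0.396 × 3440 ≈ 1362 nmi, so the target fraction is f = 400/1362 ≈ 0.294.
Interpolate at f ≈ 0.294 with slerp weights a = sin((1−f)δ)/sin δ ≈ 0.716, b = sin(fδ)/sin δ ≈ 0.301.
p = a·p₁ + b·p₂ ≈ (-0.755, 0.474, -0.453); φ = arcsin(p_z) ≈ -26.93°, λ = atan2(p_y, p_x) ≈ 147.91°.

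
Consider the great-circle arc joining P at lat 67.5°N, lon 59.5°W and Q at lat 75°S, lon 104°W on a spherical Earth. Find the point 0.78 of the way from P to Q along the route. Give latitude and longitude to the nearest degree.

Convert each endpoint to a unit vector on the sphere (x = cos φ cos λ, y = cos φ sin λ, z = sin φ).
The central angle between the endpoints is δ = arccos(p₁·p₂) ≈ 2.535 rad (145.3°).
Interpolate at f = 0.78 with slerp weights a = sin((1−f)δ)/sin δ ≈ 0.929, b = sin(fδ)/sin δ ≈ 1.612.
p = a·p₁ + b·p₂ ≈ (0.079, -0.711, -0.699); φ = arcsin(p_z) ≈ -44.32°, λ = atan2(p_y, p_x) ≈ -83.62°.

≈ lat 44°S, lon 84°W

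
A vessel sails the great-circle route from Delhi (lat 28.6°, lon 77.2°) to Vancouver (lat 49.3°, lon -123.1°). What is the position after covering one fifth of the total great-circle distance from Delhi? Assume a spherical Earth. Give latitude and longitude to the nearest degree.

Convert each endpoint to a unit vector on the sphere (x = cos φ cos λ, y = cos φ sin λ, z = sin φ).
The central angle between the endpoints is δ = arccos(p₁·p₂) ≈ 1.746 rad (100.0°).
Interpolate at f = 1/5 with slerp weights a = sin((1−f)δ)/sin δ ≈ 1.000, b = sin(fδ)/sin δ ≈ 0.347.
p = a·p₁ + b·p₂ ≈ (0.071, 0.667, 0.742); φ = arcsin(p_z) ≈ 47.91°, λ = atan2(p_y, p_x) ≈ 83.93°.

≈ lat 48°, lon 84°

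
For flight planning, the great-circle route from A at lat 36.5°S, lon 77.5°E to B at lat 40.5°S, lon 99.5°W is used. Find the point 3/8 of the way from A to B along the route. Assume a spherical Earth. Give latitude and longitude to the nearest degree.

Convert each endpoint to a unit vector on the sphere (x = cos φ cos λ, y = cos φ sin λ, z = sin φ).
The central angle between the endpoints is δ = arccos(p₁·p₂) ≈ 1.797 rad (103.0°).
Interpolate at f = 3/8 with slerp weights a = sin((1−f)δ)/sin δ ≈ 0.925, b = sin(fδ)/sin δ ≈ 0.640.
p = a·p₁ + b·p₂ ≈ (0.081, 0.246, -0.966); φ = arcsin(p_z) ≈ -75.01°, λ = atan2(p_y, p_x) ≈ 71.85°.

≈ lat 75°S, lon 72°E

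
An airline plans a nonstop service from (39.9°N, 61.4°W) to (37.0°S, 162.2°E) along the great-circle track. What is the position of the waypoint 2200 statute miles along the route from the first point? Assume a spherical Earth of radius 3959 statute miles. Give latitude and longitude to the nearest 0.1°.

Convert each endpoint to a unit vector on the sphere (x = cos φ cos λ, y = cos φ sin λ, z = sin φ).
The central angle between the endpoints is δ = arccos(p₁·p₂) ≈ 2.549 rad (146.1°). The total great-circle distance is δ·R ≈ 2.549 × 3959 ≈ 10093 mi, so the target fraction is f = 2200/10093 ≈ 0.218.
Interpolate at f ≈ 0.218 with slerp weights a = sin((1−f)δ)/sin δ ≈ 1.634, b = sin(fδ)/sin δ ≈ 0.945.
p = a·p₁ + b·p₂ ≈ (-0.119, -0.870, 0.479); φ = arcsin(p_z) ≈ 28.63°, λ = atan2(p_y, p_x) ≈ -97.77°.

≈ (28.6°N, 97.8°W)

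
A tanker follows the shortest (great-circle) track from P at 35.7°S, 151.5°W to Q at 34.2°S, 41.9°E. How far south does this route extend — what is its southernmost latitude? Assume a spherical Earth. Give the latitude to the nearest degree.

The great circle lies in the plane with unit normal n̂ = (p₁ × p₂)/|p₁ × p₂|.
Here n̂_z ≈ -0.165; the vertex latitude is φ_max = arccos|n̂_z| ≈ 80.5°.

≈ 81°S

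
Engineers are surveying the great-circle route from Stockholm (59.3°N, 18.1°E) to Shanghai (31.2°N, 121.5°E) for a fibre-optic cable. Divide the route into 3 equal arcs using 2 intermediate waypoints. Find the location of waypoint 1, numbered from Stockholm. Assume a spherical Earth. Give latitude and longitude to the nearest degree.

≈ 62°N, 66°E

Write both endpoints as unit vectors p₁, p₂ with components (cos φ cos λ, cos φ sin λ, sin φ).
The central angle between the endpoints is δ = arccos(p₁·p₂) ≈ 1.219 rad (69.9°).
Interpolate at f = 1/3 with slerp weights a = sin((1−f)δ)/sin δ ≈ 0.774, b = sin(fδ)/sin δ ≈ 0.421.
p = a·p₁ + b·p₂ ≈ (0.187, 0.430, 0.883); φ = arcsin(p_z) ≈ 62.04°, λ = atan2(p_y, p_x) ≈ 66.46°.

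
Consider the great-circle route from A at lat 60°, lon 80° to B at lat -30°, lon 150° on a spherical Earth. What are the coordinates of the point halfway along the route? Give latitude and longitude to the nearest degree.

Convert each endpoint to a unit vector on the sphere (x = cos φ cos λ, y = cos φ sin λ, z = sin φ).
The central angle between the endpoints is δ = arccos(p₁·p₂) ≈ 1.860 rad (106.6°).
Interpolate at f = 1/2 with slerp weights a = sin((1−f)δ)/sin δ ≈ 0.836, b = sin(fδ)/sin δ ≈ 0.836.
p = a·p₁ + b·p₂ ≈ (-0.555, 0.774, 0.306); φ = arcsin(p_z) ≈ 17.82°, λ = atan2(p_y, p_x) ≈ 125.63°.

≈ lat 18°, lon 126°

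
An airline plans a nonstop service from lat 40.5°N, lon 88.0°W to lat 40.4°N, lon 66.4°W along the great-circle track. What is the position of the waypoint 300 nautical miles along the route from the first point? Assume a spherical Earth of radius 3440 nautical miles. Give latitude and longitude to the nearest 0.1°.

From cos δ = sin φ₁ sin φ₂ + cos φ₁ cos φ₂ cos Δλ, the central angle is δ ≈ 0.286 rad (16.4°). The total great-circle distance is δ·R ≈ 0.286 × 3440 ≈ 984 nmi, so the target fraction is f = 300/984 ≈ 0.305.
Interpolate at f ≈ 0.305 with slerp weights a = sin((1−f)δ)/sin δ ≈ 0.700, b = sin(fδ)/sin δ ≈ 0.309.
p = a·p₁ + b·p₂ ≈ (0.113, -0.747, 0.655); φ = arcsin(p_z) ≈ 40.90°, λ = atan2(p_y, p_x) ≈ -81.43°.

≈ lat 40.9°N, lon 81.4°W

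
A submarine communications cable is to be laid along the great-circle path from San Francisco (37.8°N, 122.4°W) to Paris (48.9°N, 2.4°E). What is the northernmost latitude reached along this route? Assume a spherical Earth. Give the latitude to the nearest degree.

The great circle lies in the plane with unit normal n̂ = (p₁ × p₂)/|p₁ × p₂|.
Here n̂_z ≈ +0.432; the vertex latitude is φ_max = arccos|n̂_z| ≈ 64.4°.

≈ 64°N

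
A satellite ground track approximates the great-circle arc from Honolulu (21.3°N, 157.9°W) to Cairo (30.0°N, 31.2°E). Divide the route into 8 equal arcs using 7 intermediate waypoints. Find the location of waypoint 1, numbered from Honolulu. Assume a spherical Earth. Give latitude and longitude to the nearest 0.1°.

≈ (37.0°N, 161.3°W)

Convert each endpoint to a unit vector on the sphere (x = cos φ cos λ, y = cos φ sin λ, z = sin φ).
The central angle between the endpoints is δ = arccos(p₁·p₂) ≈ 2.233 rad (128.0°).
Interpolate at f = 1/8 with slerp weights a = sin((1−f)δ)/sin δ ≈ 1.176, b = sin(fδ)/sin δ ≈ 0.349.
p = a·p₁ + b·p₂ ≈ (-0.756, -0.256, 0.602); φ = arcsin(p_z) ≈ 37.01°, λ = atan2(p_y, p_x) ≈ -161.34°.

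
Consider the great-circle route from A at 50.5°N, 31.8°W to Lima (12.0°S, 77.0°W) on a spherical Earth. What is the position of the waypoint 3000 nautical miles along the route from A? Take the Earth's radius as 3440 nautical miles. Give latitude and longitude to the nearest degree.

≈ 9°N, 66°W

Write both endpoints as unit vectors p₁, p₂ with components (cos φ cos λ, cos φ sin λ, sin φ).
The central angle between the endpoints is δ = arccos(p₁·p₂) ≈ 1.289 rad (73.9°). The total great-circle distance is δ·R ≈ 1.289 × 3440 ≈ 4435 nmi, so the target fraction is f = 3000/4435 ≈ 0.677.
Interpolate at f ≈ 0.677 with slerp weights a = sin((1−f)δ)/sin δ ≈ 0.422, b = sin(fδ)/sin δ ≈ 0.797.
p = a·p₁ + b·p₂ ≈ (0.403, -0.901, 0.160); φ = arcsin(p_z) ≈ 9.19°, λ = atan2(p_y, p_x) ≈ -65.88°.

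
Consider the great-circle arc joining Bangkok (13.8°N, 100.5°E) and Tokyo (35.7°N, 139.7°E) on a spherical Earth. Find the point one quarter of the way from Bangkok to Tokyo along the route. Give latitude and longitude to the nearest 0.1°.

Convert each endpoint to a unit vector on the sphere (x = cos φ cos λ, y = cos φ sin λ, z = sin φ).
The central angle between the endpoints is δ = arccos(p₁·p₂) ≈ 0.722 rad (41.4°).
Interpolate at f = 1/4 with slerp weights a = sin((1−f)δ)/sin δ ≈ 0.780, b = sin(fδ)/sin δ ≈ 0.272.
p = a·p₁ + b·p₂ ≈ (-0.306, 0.887, 0.345); φ = arcsin(p_z) ≈ 20.15°, λ = atan2(p_y, p_x) ≈ 109.04°.

≈ (20.2°N, 109.0°E)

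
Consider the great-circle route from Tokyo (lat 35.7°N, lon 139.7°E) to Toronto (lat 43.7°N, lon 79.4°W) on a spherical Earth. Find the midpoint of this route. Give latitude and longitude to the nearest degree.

Write both endpoints as unit vectors p₁, p₂ with components (cos φ cos λ, cos φ sin λ, sin φ).
The central angle between the endpoints is δ = arccos(p₁·p₂) ≈ 1.623 rad (93.0°).
Interpolate at f = 1/2 with slerp weights a = sin((1−f)δ)/sin δ ≈ 0.726, b = sin(fδ)/sin δ ≈ 0.726.
p = a·p₁ + b·p₂ ≈ (-0.353, -0.135, 0.926); φ = arcsin(p_z) ≈ 67.78°, λ = atan2(p_y, p_x) ≈ -159.13°.

≈ lat 68°N, lon 159°W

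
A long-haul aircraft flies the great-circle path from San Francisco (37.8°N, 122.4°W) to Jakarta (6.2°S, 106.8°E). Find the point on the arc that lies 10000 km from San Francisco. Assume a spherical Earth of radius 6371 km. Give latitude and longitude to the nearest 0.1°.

Write both endpoints as unit vectors p₁, p₂ with components (cos φ cos λ, cos φ sin λ, sin φ).
The central angle between the endpoints is δ = arccos(p₁·p₂) ≈ 2.189 rad (125.4°). The total great-circle distance is δ·R ≈ 2.189 × 6371 ≈ 13945 km, so the target fraction is f = 10000/13945 ≈ 0.717.
Interpolate at f ≈ 0.717 with slerp weights a = sin((1−f)δ)/sin δ ≈ 0.712, b = sin(fδ)/sin δ ≈ 1.227.
p = a·p₁ + b·p₂ ≈ (-0.654, 0.693, 0.304); φ = arcsin(p_z) ≈ 17.70°, λ = atan2(p_y, p_x) ≈ 133.36°.

≈ 17.7°N, 133.4°E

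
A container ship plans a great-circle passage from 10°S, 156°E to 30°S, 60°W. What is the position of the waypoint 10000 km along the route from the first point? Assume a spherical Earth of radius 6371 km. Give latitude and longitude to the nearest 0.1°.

≈ 49.3°S, 102.3°W

Convert each endpoint to a unit vector on the sphere (x = cos φ cos λ, y = cos φ sin λ, z = sin φ).
The central angle between the endpoints is δ = arccos(p₁·p₂) ≈ 2.218 rad (127.1°). The total great-circle distance is δ·R ≈ 2.218 × 6371 ≈ 14133 km, so the target fraction is f = 10000/14133 ≈ 0.708.
Interpolate at f ≈ 0.708 with slerp weights a = sin((1−f)δ)/sin δ ≈ 0.757, b = sin(fδ)/sin δ ≈ 1.254.
p = a·p₁ + b·p₂ ≈ (-0.139, -0.637, -0.758); φ = arcsin(p_z) ≈ -49.32°, λ = atan2(p_y, p_x) ≈ -102.27°.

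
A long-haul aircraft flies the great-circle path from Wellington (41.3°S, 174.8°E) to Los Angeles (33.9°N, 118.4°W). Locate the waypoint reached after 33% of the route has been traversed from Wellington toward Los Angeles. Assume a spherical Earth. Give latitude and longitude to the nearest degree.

Write both endpoints as unit vectors p₁, p₂ with components (cos φ cos λ, cos φ sin λ, sin φ).
The central angle between the endpoints is δ = arccos(p₁·p₂) ≈ 1.694 rad (97.0°).
Interpolate at f = 0.33 with slerp weights a = sin((1−f)δ)/sin δ ≈ 0.913, b = sin(fδ)/sin δ ≈ 0.534.
p = a·p₁ + b·p₂ ≈ (-0.894, -0.328, -0.305); φ = arcsin(p_z) ≈ -17.75°, λ = atan2(p_y, p_x) ≈ -159.86°.

≈ (18°S, 160°W)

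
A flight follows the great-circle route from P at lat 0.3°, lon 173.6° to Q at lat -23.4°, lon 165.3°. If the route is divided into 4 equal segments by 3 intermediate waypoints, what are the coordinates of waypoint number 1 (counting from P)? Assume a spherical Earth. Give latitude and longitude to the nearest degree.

≈ lat -6°, lon 172°

From cos δ = sin φ₁ sin φ₂ + cos φ₁ cos φ₂ cos Δλ, the central angle is δ ≈ 0.437 rad (25.0°).
Interpolate at f = 1/4 with slerp weights a = sin((1−f)δ)/sin δ ≈ 0.761, b = sin(fδ)/sin δ ≈ 0.258.
p = a·p₁ + b·p₂ ≈ (-0.985, 0.145, -0.098); φ = arcsin(p_z) ≈ -5.64°, λ = atan2(p_y, p_x) ≈ 171.63°.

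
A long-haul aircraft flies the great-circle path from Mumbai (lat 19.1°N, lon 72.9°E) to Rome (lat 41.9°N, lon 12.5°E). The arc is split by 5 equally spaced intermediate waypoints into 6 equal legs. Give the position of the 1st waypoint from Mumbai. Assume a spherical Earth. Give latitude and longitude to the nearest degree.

From cos δ = sin φ₁ sin φ₂ + cos φ₁ cos φ₂ cos Δλ, the central angle is δ ≈ 0.969 rad (55.5°).
Interpolate at f = 1/6 with slerp weights a = sin((1−f)δ)/sin δ ≈ 0.877, b = sin(fδ)/sin δ ≈ 0.195.
p = a·p₁ + b·p₂ ≈ (0.385, 0.823, 0.417); φ = arcsin(p_z) ≈ 24.65°, λ = atan2(p_y, p_x) ≈ 64.91°.

≈ lat 25°N, lon 65°E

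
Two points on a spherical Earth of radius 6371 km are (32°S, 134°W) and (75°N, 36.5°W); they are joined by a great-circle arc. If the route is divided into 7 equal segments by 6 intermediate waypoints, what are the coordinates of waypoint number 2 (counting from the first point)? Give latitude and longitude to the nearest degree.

Convert each endpoint to a unit vector on the sphere (x = cos φ cos λ, y = cos φ sin λ, z = sin φ).
The central angle between the endpoints is δ = arccos(p₁·p₂) ≈ 2.142 rad (122.7°).
Interpolate at f = 2/7 with slerp weights a = sin((1−f)δ)/sin δ ≈ 1.188, b = sin(fδ)/sin δ ≈ 0.683.
p = a·p₁ + b·p₂ ≈ (-0.558, -0.830, 0.030); φ = arcsin(p_z) ≈ 1.73°, λ = atan2(p_y, p_x) ≈ -123.90°.

≈ (2°N, 124°W)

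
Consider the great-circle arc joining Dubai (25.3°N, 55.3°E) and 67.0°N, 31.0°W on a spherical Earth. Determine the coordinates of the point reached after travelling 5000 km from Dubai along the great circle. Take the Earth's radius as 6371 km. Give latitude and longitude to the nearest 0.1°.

From cos δ = sin φ₁ sin φ₂ + cos φ₁ cos φ₂ cos Δλ, the central angle is δ ≈ 1.142 rad (65.4°). The total great-circle distance is δ·R ≈ 1.142 × 6371 ≈ 7273 km, so the target fraction is f = 5000/7273 ≈ 0.687.
Interpolate at f ≈ 0.687 with slerp weights a = sin((1−f)δ)/sin δ ≈ 0.384, b = sin(fδ)/sin δ ≈ 0.777.
p = a·p₁ + b·p₂ ≈ (0.458, 0.129, 0.880); φ = arcsin(p_z) ≈ 61.59°, λ = atan2(p_y, p_x) ≈ 15.74°.

≈ 61.6°N, 15.7°E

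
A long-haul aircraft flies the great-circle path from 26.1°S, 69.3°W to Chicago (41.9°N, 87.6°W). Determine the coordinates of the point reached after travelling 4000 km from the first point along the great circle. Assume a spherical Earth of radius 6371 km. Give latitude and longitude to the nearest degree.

≈ 9°N, 78°W

Write both endpoints as unit vectors p₁, p₂ with components (cos φ cos λ, cos φ sin λ, sin φ).
The central angle between the endpoints is δ = arccos(p₁·p₂) ≈ 1.223 rad (70.1°). The total great-circle distance is δ·R ≈ 1.223 × 6371 ≈ 7792 km, so the target fraction is f = 4000/7792 ≈ 0.513.
Interpolate at f ≈ 0.513 with slerp weights a = sin((1−f)δ)/sin δ ≈ 0.596, b = sin(fδ)/sin δ ≈ 0.625.
p = a·p₁ + b·p₂ ≈ (0.209, -0.966, 0.155); φ = arcsin(p_z) ≈ 8.91°, λ = atan2(p_y, p_x) ≈ -77.80°.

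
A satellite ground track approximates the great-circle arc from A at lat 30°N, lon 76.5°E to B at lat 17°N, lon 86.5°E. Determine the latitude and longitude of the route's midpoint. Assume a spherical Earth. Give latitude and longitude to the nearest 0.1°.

≈ lat 23.6°N, lon 81.7°E

From cos δ = sin φ₁ sin φ₂ + cos φ₁ cos φ₂ cos Δλ, the central angle is δ ≈ 0.277 rad (15.9°).
Interpolate at f = 1/2 with slerp weights a = sin((1−f)δ)/sin δ ≈ 0.505, b = sin(fδ)/sin δ ≈ 0.505.
p = a·p₁ + b·p₂ ≈ (0.132, 0.907, 0.400); φ = arcsin(p_z) ≈ 23.58°, λ = atan2(p_y, p_x) ≈ 81.75°.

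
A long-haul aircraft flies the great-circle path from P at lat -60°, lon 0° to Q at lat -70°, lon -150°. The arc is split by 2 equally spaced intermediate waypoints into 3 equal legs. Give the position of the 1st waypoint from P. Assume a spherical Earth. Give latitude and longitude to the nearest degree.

≈ lat -75°, lon -14°

Convert each endpoint to a unit vector on the sphere (x = cos φ cos λ, y = cos φ sin λ, z = sin φ).
The central angle between the endpoints is δ = arccos(p₁·p₂) ≈ 0.842 rad (48.3°).
Interpolate at f = 1/3 with slerp weights a = sin((1−f)δ)/sin δ ≈ 0.714, b = sin(fδ)/sin δ ≈ 0.371.
p = a·p₁ + b·p₂ ≈ (0.247, -0.064, -0.967); φ = arcsin(p_z) ≈ -75.23°, λ = atan2(p_y, p_x) ≈ -14.43°.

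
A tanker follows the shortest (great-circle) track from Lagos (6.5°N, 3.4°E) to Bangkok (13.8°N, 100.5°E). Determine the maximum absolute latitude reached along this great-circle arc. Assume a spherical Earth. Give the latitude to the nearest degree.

≈ 16°N

The great circle lies in the plane with unit normal n̂ = (p₁ × p₂)/|p₁ × p₂|.
Here n̂_z ≈ +0.962; the vertex latitude is φ_max = arccos|n̂_z| ≈ 15.9°.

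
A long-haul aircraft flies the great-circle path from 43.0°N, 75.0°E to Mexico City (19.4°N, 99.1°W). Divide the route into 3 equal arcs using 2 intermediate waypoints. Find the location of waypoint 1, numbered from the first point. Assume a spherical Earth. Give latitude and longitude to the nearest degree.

≈ 81°N, 49°E

Convert each endpoint to a unit vector on the sphere (x = cos φ cos λ, y = cos φ sin λ, z = sin φ).
The central angle between the endpoints is δ = arccos(p₁·p₂) ≈ 2.048 rad (117.4°).
Interpolate at f = 1/3 with slerp weights a = sin((1−f)δ)/sin δ ≈ 1.102, b = sin(fδ)/sin δ ≈ 0.710.
p = a·p₁ + b·p₂ ≈ (0.103, 0.117, 0.988); φ = arcsin(p_z) ≈ 81.04°, λ = atan2(p_y, p_x) ≈ 48.74°.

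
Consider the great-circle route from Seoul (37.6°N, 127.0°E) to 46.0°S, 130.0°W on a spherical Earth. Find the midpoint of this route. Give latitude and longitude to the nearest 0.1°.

≈ 6.7°S, 173.8°E

The haversine formula gives a central angle δ ≈ 2.168 rad (124.2°) between the endpoints.
Interpolate at f = 1/2 with slerp weights a = sin((1−f)δ)/sin δ ≈ 1.069, b = sin(fδ)/sin δ ≈ 1.069.
p = a·p₁ + b·p₂ ≈ (-0.987, 0.108, -0.117); φ = arcsin(p_z) ≈ -6.71°, λ = atan2(p_y, p_x) ≈ 173.78°.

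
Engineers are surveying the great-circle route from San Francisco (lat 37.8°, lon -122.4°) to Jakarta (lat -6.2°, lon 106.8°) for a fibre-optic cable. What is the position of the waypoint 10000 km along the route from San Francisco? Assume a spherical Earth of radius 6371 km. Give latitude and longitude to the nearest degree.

≈ lat 18°, lon 133°

The haversine formula gives a central angle δ ≈ 2.189 rad (125.4°) between the endpoints. The total great-circle distance is δ·R ≈ 2.189 × 6371 ≈ 13945 km, so the target fraction is f = 10000/13945 ≈ 0.717.
Interpolate at f ≈ 0.717 with slerp weights a = sin((1−f)δ)/sin δ ≈ 0.712, b = sin(fδ)/sin δ ≈ 1.227.
p = a·p₁ + b·p₂ ≈ (-0.654, 0.693, 0.304); φ = arcsin(p_z) ≈ 17.70°, λ = atan2(p_y, p_x) ≈ 133.36°.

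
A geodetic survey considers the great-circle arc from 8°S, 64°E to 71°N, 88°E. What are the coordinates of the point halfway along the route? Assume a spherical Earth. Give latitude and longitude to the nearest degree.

From cos δ = sin φ₁ sin φ₂ + cos φ₁ cos φ₂ cos Δλ, the central angle is δ ≈ 1.407 rad (80.6°).
Interpolate at f = 1/2 with slerp weights a = sin((1−f)δ)/sin δ ≈ 0.656, b = sin(fδ)/sin δ ≈ 0.656.
p = a·p₁ + b·p₂ ≈ (0.292, 0.797, 0.529); φ = arcsin(p_z) ≈ 31.92°, λ = atan2(p_y, p_x) ≈ 69.87°.

≈ 32°N, 70°E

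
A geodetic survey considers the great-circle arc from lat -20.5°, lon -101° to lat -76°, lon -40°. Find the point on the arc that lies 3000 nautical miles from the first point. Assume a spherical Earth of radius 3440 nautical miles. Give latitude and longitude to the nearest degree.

≈ lat -67°, lon -73°

The haversine formula gives a central angle δ ≈ 1.104 rad (63.3°) between the endpoints. The total great-circle distance is δ·R ≈ 1.104 × 3440 ≈ 3799 nmi, so the target fraction is f = 3000/3799 ≈ 0.790.
Interpolate at f ≈ 0.790 with slerp weights a = sin((1−f)δ)/sin δ ≈ 0.258, b = sin(fδ)/sin δ ≈ 0.857.
p = a·p₁ + b·p₂ ≈ (0.113, -0.370, -0.922); φ = arcsin(p_z) ≈ -67.23°, λ = atan2(p_y, p_x) ≈ -73.06°.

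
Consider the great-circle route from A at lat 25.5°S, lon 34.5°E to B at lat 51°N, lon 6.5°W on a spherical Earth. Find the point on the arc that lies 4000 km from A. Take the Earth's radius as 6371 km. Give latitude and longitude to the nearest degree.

≈ lat 8°N, lon 20°E

The haversine formula gives a central angle δ ≈ 1.477 rad (84.6°) between the endpoints. The total great-circle distance is δ·R ≈ 1.477 × 6371 ≈ 9407 km, so the target fraction is f = 4000/9407 ≈ 0.425.
Interpolate at f ≈ 0.425 with slerp weights a = sin((1−f)δ)/sin δ ≈ 0.754, b = sin(fδ)/sin δ ≈ 0.590.
p = a·p₁ + b·p₂ ≈ (0.930, 0.343, 0.134); φ = arcsin(p_z) ≈ 7.70°, λ = atan2(p_y, p_x) ≈ 20.27°.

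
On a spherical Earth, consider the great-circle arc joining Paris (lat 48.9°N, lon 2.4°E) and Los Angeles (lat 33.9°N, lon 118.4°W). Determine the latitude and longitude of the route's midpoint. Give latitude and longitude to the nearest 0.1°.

Convert each endpoint to a unit vector on the sphere (x = cos φ cos λ, y = cos φ sin λ, z = sin φ).
The central angle between the endpoints is δ = arccos(p₁·p₂) ≈ 1.429 rad (81.9°).
Interpolate at f = 1/2 with slerp weights a = sin((1−f)δ)/sin δ ≈ 0.662, b = sin(fδ)/sin δ ≈ 0.662.
p = a·p₁ + b·p₂ ≈ (0.173, -0.465, 0.868); φ = arcsin(p_z) ≈ 60.24°, λ = atan2(p_y, p_x) ≈ -69.55°.

≈ lat 60.2°N, lon 69.5°W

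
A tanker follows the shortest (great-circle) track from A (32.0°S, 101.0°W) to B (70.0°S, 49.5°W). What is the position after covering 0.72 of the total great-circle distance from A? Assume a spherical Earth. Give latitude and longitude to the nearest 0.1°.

≈ (61.8°S, 75.4°W)

Write both endpoints as unit vectors p₁, p₂ with components (cos φ cos λ, cos φ sin λ, sin φ).
The central angle between the endpoints is δ = arccos(p₁·p₂) ≈ 0.825 rad (47.3°).
Interpolate at f = 0.72 with slerp weights a = sin((1−f)δ)/sin δ ≈ 0.312, b = sin(fδ)/sin δ ≈ 0.762.
p = a·p₁ + b·p₂ ≈ (0.119, -0.458, -0.881); φ = arcsin(p_z) ≈ -61.78°, λ = atan2(p_y, p_x) ≈ -75.45°.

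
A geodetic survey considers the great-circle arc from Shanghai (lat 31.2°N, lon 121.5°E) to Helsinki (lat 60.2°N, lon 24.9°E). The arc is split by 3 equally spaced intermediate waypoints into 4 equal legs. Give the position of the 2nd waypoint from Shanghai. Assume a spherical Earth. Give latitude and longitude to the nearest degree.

Write both endpoints as unit vectors p₁, p₂ with components (cos φ cos λ, cos φ sin λ, sin φ).
The central angle between the endpoints is δ = arccos(p₁·p₂) ≈ 1.159 rad (66.4°).
Interpolate at f = 2/4 with slerp weights a = sin((1−f)δ)/sin δ ≈ 0.597, b = sin(fδ)/sin δ ≈ 0.597.
p = a·p₁ + b·p₂ ≈ (0.002, 0.561, 0.828); φ = arcsin(p_z) ≈ 55.89°, λ = atan2(p_y, p_x) ≈ 89.76°.

≈ lat 56°N, lon 90°E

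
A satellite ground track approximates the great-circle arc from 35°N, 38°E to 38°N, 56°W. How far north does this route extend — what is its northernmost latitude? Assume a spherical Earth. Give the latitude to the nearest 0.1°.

The great circle lies in the plane with unit normal n̂ = (p₁ × p₂)/|p₁ × p₂|.
Here n̂_z ≈ -0.677; the vertex latitude is φ_max = arccos|n̂_z| ≈ 47.4°.
Check via Clairaut: cos φ_max = |cos φ₁| · sin C = cos(35.0°)·sin(55.7°) ≈ 0.677, again giving ≈ 47.4°.

≈ 47.4°N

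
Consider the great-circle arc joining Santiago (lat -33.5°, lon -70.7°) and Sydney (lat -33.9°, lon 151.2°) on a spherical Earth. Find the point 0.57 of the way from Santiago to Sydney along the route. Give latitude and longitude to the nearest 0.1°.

≈ lat -61.0°, lon -154.3°

Convert each endpoint to a unit vector on the sphere (x = cos φ cos λ, y = cos φ sin λ, z = sin φ).
The central angle between the endpoints is δ = arccos(p₁·p₂) ≈ 1.780 rad (102.0°).
Interpolate at f = 0.57 with slerp weights a = sin((1−f)δ)/sin δ ≈ 0.708, b = sin(fδ)/sin δ ≈ 0.868.
p = a·p₁ + b·p₂ ≈ (-0.436, -0.210, -0.875); φ = arcsin(p_z) ≈ -61.04°, λ = atan2(p_y, p_x) ≈ -154.27°.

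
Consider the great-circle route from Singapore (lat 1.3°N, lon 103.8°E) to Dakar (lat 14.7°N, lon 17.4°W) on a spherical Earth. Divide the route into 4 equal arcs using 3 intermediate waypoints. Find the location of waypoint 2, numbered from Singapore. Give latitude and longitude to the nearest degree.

≈ lat 16°N, lon 45°E

Write both endpoints as unit vectors p₁, p₂ with components (cos φ cos λ, cos φ sin λ, sin φ).
The central angle between the endpoints is δ = arccos(p₁·p₂) ≈ 2.089 rad (119.7°).
Interpolate at f = 2/4 with slerp weights a = sin((1−f)δ)/sin δ ≈ 0.995, b = sin(fδ)/sin δ ≈ 0.995.
p = a·p₁ + b·p₂ ≈ (0.681, 0.678, 0.275); φ = arcsin(p_z) ≈ 15.97°, λ = atan2(p_y, p_x) ≈ 44.88°.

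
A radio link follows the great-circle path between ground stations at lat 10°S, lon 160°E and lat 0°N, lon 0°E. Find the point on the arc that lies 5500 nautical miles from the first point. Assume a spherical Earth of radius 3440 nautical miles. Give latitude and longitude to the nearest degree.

≈ lat 25°S, lon 64°E

Write both endpoints as unit vectors p₁, p₂ with components (cos φ cos λ, cos φ sin λ, sin φ).
The central angle between the endpoints is δ = arccos(p₁·p₂) ≈ 2.753 rad (157.7°). The total great-circle distance is δ·R ≈ 2.753 × 3440 ≈ 9470 nmi, so the target fraction is f = 5500/9470 ≈ 0.581.
Interpolate at f ≈ 0.581 with slerp weights a = sin((1−f)δ)/sin δ ≈ 2.413, b = sin(fδ)/sin δ ≈ 2.638.
p = a·p₁ + b·p₂ ≈ (0.405, 0.813, -0.419); φ = arcsin(p_z) ≈ -24.77°, λ = atan2(p_y, p_x) ≈ 63.53°.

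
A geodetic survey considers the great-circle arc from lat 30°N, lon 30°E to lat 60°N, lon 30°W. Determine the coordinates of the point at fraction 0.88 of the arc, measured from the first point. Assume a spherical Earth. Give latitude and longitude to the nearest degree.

≈ lat 59°N, lon 19°W

Write both endpoints as unit vectors p₁, p₂ with components (cos φ cos λ, cos φ sin λ, sin φ).
The central angle between the endpoints is δ = arccos(p₁·p₂) ≈ 0.864 rad (49.5°).
Interpolate at f = 0.88 with slerp weights a = sin((1−f)δ)/sin δ ≈ 0.136, b = sin(fδ)/sin δ ≈ 0.906.
p = a·p₁ + b·p₂ ≈ (0.494, -0.168, 0.853); φ = arcsin(p_z) ≈ 58.53°, λ = atan2(p_y, p_x) ≈ -18.73°.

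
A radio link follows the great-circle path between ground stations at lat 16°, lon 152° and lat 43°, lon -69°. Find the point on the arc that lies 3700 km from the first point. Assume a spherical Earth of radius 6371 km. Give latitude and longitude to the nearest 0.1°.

≈ lat 43.1°, lon 174.6°

Convert each endpoint to a unit vector on the sphere (x = cos φ cos λ, y = cos φ sin λ, z = sin φ).
The central angle between the endpoints is δ = arccos(p₁·p₂) ≈ 1.920 rad (110.0°). The total great-circle distance is δ·R ≈ 1.920 × 6371 ≈ 12235 km, so the target fraction is f = 3700/12235 ≈ 0.302.
Interpolate at f ≈ 0.302 with slerp weights a = sin((1−f)δ)/sin δ ≈ 1.036, b = sin(fδ)/sin δ ≈ 0.584.
p = a·p₁ + b·p₂ ≈ (-0.726, 0.069, 0.684); φ = arcsin(p_z) ≈ 43.15°, λ = atan2(p_y, p_x) ≈ 174.59°.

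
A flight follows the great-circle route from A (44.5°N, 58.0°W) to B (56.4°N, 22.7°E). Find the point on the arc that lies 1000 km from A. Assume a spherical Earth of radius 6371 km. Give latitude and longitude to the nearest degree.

Convert each endpoint to a unit vector on the sphere (x = cos φ cos λ, y = cos φ sin λ, z = sin φ).
The central angle between the endpoints is δ = arccos(p₁·p₂) ≈ 0.866 rad (49.6°). The total great-circle distance is δ·R ≈ 0.866 × 6371 ≈ 5520 km, so the target fraction is f = 1000/5520 ≈ 0.181.
Interpolate at f ≈ 0.181 with slerp weights a = sin((1−f)δ)/sin δ ≈ 0.855, b = sin(fδ)/sin δ ≈ 0.205.
p = a·p₁ + b·p₂ ≈ (0.428, -0.473, 0.770); φ = arcsin(p_z) ≈ 50.36°, λ = atan2(p_y, p_x) ≈ -47.89°.

≈ (50°N, 48°W)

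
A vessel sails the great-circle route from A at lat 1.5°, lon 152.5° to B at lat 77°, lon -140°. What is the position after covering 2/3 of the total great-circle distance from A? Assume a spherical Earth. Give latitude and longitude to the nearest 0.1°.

≈ lat 55.3°, lon 170.2°

From cos δ = sin φ₁ sin φ₂ + cos φ₁ cos φ₂ cos Δλ, the central angle is δ ≈ 1.459 rad (83.6°).
Interpolate at f = 2/3 with slerp weights a = sin((1−f)δ)/sin δ ≈ 0.470, b = sin(fδ)/sin δ ≈ 0.832.
p = a·p₁ + b·p₂ ≈ (-0.560, 0.097, 0.823); φ = arcsin(p_z) ≈ 55.34°, λ = atan2(p_y, p_x) ≈ 170.19°.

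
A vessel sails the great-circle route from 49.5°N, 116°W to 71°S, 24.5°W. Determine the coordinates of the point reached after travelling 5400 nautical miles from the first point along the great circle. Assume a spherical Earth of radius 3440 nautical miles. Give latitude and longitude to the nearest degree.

≈ 35°S, 81°W

Write both endpoints as unit vectors p₁, p₂ with components (cos φ cos λ, cos φ sin λ, sin φ).
The central angle between the endpoints is δ = arccos(p₁·p₂) ≈ 2.381 rad (136.4°). The total great-circle distance is δ·R ≈ 2.381 × 3440 ≈ 8191 nmi, so the target fraction is f = 5400/8191 ≈ 0.659.
Interpolate at f ≈ 0.659 with slerp weights a = sin((1−f)δ)/sin δ ≈ 1.052, b = sin(fδ)/sin δ ≈ 1.451.
p = a·p₁ + b·p₂ ≈ (0.130, -0.810, -0.572); φ = arcsin(p_z) ≈ -34.87°, λ = atan2(p_y, p_x) ≈ -80.86°.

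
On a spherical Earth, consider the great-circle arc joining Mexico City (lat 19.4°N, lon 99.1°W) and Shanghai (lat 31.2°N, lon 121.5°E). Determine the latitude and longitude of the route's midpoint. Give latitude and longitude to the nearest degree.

≈ lat 53°N, lon 161°W

Write both endpoints as unit vectors p₁, p₂ with components (cos φ cos λ, cos φ sin λ, sin φ).
The central angle between the endpoints is δ = arccos(p₁·p₂) ≈ 2.027 rad (116.1°).
Interpolate at f = 1/2 with slerp weights a = sin((1−f)δ)/sin δ ≈ 0.945, b = sin(fδ)/sin δ ≈ 0.945.
p = a·p₁ + b·p₂ ≈ (-0.564, -0.191, 0.804); φ = arcsin(p_z) ≈ 53.49°, λ = atan2(p_y, p_x) ≈ -161.28°.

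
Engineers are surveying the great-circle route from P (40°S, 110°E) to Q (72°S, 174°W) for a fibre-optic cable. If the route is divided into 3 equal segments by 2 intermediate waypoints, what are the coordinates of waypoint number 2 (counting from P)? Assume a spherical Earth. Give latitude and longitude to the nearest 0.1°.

Write both endpoints as unit vectors p₁, p₂ with components (cos φ cos λ, cos φ sin λ, sin φ).
The central angle between the endpoints is δ = arccos(p₁·p₂) ≈ 0.838 rad (48.0°).
Interpolate at f = 2/3 with slerp weights a = sin((1−f)δ)/sin δ ≈ 0.371, b = sin(fδ)/sin δ ≈ 0.713.
p = a·p₁ + b·p₂ ≈ (-0.316, 0.244, -0.917); φ = arcsin(p_z) ≈ -66.45°, λ = atan2(p_y, p_x) ≈ 142.36°.

≈ (66.5°S, 142.4°E)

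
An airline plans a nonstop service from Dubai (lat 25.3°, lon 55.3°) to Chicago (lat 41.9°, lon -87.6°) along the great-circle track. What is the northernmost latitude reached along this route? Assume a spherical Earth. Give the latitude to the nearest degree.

The great circle lies in the plane with unit normal n̂ = (p₁ × p₂)/|p₁ × p₂|.
Here n̂_z ≈ -0.419; the vertex latitude is φ_max = arccos|n̂_z| ≈ 65.2°.
Check via Clairaut: cos φ_max = |cos φ₁| · sin C = cos(25.3°)·sin(27.6°) ≈ 0.419, again giving ≈ 65.2°.

≈ 65°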